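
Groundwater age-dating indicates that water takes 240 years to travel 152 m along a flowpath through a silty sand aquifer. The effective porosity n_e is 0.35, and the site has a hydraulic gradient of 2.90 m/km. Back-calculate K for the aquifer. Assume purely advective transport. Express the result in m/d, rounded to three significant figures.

0.209 m/d

t = 240 years = 87600 d
v = L / t = 152 / 87600 = 0.001735 m/d
K = v · n / i = 0.001735 × 0.35 / 0.0029 = 0.209 m/d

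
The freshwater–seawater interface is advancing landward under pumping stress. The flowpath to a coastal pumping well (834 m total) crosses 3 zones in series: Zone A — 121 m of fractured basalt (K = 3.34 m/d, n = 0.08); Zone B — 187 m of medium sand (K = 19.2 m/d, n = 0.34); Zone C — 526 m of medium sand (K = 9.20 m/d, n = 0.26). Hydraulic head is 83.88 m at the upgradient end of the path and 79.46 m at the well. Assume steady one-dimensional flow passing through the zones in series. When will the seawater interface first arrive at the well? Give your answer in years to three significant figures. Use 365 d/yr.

13.4 years

Total head drop ΔH = 83.88 − 79.46 = 4.42 m
Continuity: the same q passes through each zone, so ΔH = q·Σ(L_j/K_j) — the zones act as resistances in series.
Σ(L/K) = 121/3.34 + 187/19.2 + 526/9.20 = 36.23 + 9.740 + 57.17 = 103.1 d
q = ΔH / Σ(L/K) = 4.42 / 103.1 = 0.04285 m/d (same in every zone)
Zone A: v = q/n = 0.04285/0.08 = 0.5357 m/d → t_A = 121/0.5357 = 225.9 d
Zone B: v = q/n = 0.04285/0.34 = 0.1260 m/d → t_B = 187/0.1260 = 1484 d
Zone C: v = q/n = 0.04285/0.26 = 0.1648 m/d → t_C = 526/0.1648 = 3191 d
Total t = 225.9 + 1484 + 3191 = 4901 d
   = 4901 / 365 = 13.4 yr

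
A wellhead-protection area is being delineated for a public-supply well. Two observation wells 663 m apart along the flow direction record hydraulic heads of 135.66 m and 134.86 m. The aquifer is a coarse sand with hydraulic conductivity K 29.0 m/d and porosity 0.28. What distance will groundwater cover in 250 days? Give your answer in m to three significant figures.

Hydraulic gradient i = (135.66 − 134.86) / 663 = 0.80 / 663 = 0.001207
Darcy flux q = K·i = 29.0 × 0.001207 = 0.03499 m/d
v = Ki/n = 29.0·0.001207/0.28 = 0.1250 m/d
L = v × T = 0.1250 × 250 = 31.24 m

31.2 m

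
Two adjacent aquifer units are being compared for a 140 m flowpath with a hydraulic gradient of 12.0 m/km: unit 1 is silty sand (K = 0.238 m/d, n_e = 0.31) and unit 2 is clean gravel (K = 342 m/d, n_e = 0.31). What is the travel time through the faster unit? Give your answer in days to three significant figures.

10.6 days

Unit 1 (silty sand): v = 0.238×0.012/0.31 = 0.009213 m/d, t = 140/0.009213 = 15200 d
Unit 2 (clean gravel): v = 342×0.012/0.31 = 13.24 m/d, t = 140/13.24 = 10.58 d
Faster unit: t = 10.6 d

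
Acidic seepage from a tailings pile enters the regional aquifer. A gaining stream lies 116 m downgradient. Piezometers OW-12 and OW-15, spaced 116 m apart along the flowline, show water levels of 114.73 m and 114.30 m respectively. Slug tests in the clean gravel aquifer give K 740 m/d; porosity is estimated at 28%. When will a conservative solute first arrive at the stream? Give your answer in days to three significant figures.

11.8 days

Hydraulic gradient i = (114.73 − 114.30) / 116 = 0.43 / 116 = 0.003707
q = Ki = 740 × 0.003707 = 2.743 m/d
v_s = q/n_e = 2.743/0.28 = 9.797 m/d
t = L / v = 116 / 9.797 = 11.84 d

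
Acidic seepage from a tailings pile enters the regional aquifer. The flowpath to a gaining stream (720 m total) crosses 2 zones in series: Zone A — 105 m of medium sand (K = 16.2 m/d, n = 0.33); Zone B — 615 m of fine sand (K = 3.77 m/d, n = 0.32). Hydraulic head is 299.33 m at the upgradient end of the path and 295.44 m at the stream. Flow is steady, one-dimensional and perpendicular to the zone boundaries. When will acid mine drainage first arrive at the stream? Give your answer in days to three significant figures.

Total head drop ΔH = 299.33 − 295.44 = 3.89 m
Steady 1-D flow in series ⇒ the Darcy flux q is identical in every zone and the zone head losses add (resistances L/K in series).
Σ(L/K) = 105/16.2 + 615/3.77 = 6.481 + 163.1 = 169.6 d
q = ΔH / Σ(L/K) = 3.89 / 169.6 = 0.02293 m/d (same in every zone)
Zone A: v = q/n = 0.02293/0.33 = 0.06950 m/d → t_A = 105/0.06950 = 1511 d
Zone B: v = q/n = 0.02293/0.32 = 0.07167 m/d → t_B = 615/0.07167 = 8581 d
Total t = 1511 + 8581 = 10090 d

10100 days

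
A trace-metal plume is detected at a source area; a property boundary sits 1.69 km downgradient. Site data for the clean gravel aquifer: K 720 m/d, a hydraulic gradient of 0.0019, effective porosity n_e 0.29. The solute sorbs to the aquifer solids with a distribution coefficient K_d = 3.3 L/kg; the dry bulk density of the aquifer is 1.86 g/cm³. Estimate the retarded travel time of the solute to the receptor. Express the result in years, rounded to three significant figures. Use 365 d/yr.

21.8 years

Specific discharge q = 720 × 0.0019 = 1.368 m/d
v = Ki/n = 720·0.0019/0.29 = 4.717 m/d
Retardation R = 1 + ρ_b·K_d/n = 1 + 1.86×3.3/0.29 = 22.17
Contaminant velocity v_c = v/R = 4.717/22.17 = 0.2128 m/d
L = 1.69 km = 1690 m
t = L/v_c = 1690/0.2128 = 7941 d
   = 7941/365 = 21.8 yr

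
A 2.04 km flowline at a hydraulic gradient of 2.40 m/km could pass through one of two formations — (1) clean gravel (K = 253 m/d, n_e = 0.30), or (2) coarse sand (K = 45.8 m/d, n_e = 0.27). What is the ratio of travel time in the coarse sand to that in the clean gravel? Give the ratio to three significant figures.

Unit 1 (clean gravel): v = 253×0.0024/0.30 = 2.024 m/d, t = 2040/2.024 = 1008 d
Unit 2 (coarse sand): v = 45.8×0.0024/0.27 = 0.4071 m/d, t = 2040/0.4071 = 5011 d
t(coarse sand) / t(clean gravel) = 5011/1008 = 4.97

4.97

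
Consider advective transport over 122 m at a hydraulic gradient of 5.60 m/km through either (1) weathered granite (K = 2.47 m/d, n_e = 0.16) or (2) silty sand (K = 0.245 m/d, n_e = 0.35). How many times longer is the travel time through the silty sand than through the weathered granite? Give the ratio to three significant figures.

Unit 1 (weathered granite): v = 2.47×0.0056/0.16 = 0.08645 m/d, t = 122/0.08645 = 1411 d
Unit 2 (silty sand): v = 0.245×0.0056/0.35 = 0.003920 m/d, t = 122/0.003920 = 31120 d
t(silty sand) / t(weathered granite) = 31120/1411 = 22.1

22.1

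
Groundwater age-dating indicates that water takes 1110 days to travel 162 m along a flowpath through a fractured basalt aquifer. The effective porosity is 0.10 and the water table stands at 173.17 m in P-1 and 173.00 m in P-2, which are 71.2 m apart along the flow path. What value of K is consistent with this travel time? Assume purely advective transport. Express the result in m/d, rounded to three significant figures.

6.11 m/d

Hydraulic gradient i = (173.17 − 173.00) / 71.2 = 0.17 / 71.2 = 0.002388
v = L / t = 162 / 1110 = 0.1459 m/d
K = v · n / i = 0.1459 × 0.10 / 0.002388 = 6.11 m/d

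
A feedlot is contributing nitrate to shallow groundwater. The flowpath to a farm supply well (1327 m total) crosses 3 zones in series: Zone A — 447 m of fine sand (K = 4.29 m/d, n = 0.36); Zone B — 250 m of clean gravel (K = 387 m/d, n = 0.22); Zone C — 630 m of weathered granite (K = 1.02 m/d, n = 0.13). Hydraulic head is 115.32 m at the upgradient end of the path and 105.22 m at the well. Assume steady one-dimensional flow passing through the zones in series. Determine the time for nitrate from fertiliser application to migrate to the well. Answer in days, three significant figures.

21300 days

Total head drop ΔH = 115.32 − 105.22 = 10.10 m
Continuity: the same q passes through each zone, so ΔH = q·Σ(L_j/K_j) — the zones act as resistances in series.
Σ(L/K) = 447/4.29 + 250/387 + 630/1.02 = 104.2 + 0.6460 + 617.6 = 722.5 d
q = ΔH / Σ(L/K) = 10.10 / 722.5 = 0.01398 m/d (same in every zone)
Zone A: v = q/n = 0.01398/0.36 = 0.03883 m/d → t_A = 447/0.03883 = 11510 d
Zone B: v = q/n = 0.01398/0.22 = 0.06354 m/d → t_B = 250/0.06354 = 3934 d
Zone C: v = q/n = 0.01398/0.13 = 0.1075 m/d → t_C = 630/0.1075 = 5859 d
Total t = 11510 + 3934 + 5859 = 21300 d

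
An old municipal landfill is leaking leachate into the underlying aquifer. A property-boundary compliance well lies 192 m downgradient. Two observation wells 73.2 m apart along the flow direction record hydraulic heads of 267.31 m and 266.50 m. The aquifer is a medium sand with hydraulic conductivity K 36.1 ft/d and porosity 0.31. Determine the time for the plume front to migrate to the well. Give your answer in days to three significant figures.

Hydraulic gradient i = (267.31 − 266.50) / 73.2 = 0.81 / 73.2 = 0.01107
K = 36.1 ft/d × 0.3048 = 11.00 m/d
q = Ki = 11.00 × 0.01107 = 0.1218 m/d
v_s = q/n_e = 0.1218/0.31 = 0.3928 m/d
t = L / v = 192 / 0.3928 = 488.8 d

489 days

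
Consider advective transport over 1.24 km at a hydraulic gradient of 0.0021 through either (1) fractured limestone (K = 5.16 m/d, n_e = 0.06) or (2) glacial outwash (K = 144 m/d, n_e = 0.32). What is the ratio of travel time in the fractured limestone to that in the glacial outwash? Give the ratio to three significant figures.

Unit 1 (fractured limestone): v = 5.16×0.0021/0.06 = 0.1806 m/d, t = 1240/0.1806 = 6866 d
Unit 2 (glacial outwash): v = 144×0.0021/0.32 = 0.9450 m/d, t = 1240/0.9450 = 1312 d
t(fractured limestone) / t(glacial outwash) = 6866/1312 = 5.23

5.23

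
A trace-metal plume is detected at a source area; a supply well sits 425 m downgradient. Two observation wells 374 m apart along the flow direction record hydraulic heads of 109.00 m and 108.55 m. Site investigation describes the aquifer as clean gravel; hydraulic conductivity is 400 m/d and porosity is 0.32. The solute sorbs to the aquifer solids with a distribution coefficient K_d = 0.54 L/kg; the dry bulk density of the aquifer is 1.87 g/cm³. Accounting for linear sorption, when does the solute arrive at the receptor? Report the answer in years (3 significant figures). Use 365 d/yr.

3.22 years

Hydraulic gradient i = (109.00 − 108.55) / 374 = 0.45 / 374 = 0.001203
Darcy flux q = K·i = 400 × 0.001203 = 0.4813 m/d
Seepage velocity v = q / n = 0.4813 / 0.32 = 1.504 m/d
Retardation R = 1 + ρ_b·K_d/n = 1 + 1.87×0.54/0.32 = 4.156
Contaminant velocity v_c = v/R = 1.504/4.156 = 0.3619 m/d
t = L/v_c = 425/0.3619 = 1174 d
   = 1174/365 = 3.22 yr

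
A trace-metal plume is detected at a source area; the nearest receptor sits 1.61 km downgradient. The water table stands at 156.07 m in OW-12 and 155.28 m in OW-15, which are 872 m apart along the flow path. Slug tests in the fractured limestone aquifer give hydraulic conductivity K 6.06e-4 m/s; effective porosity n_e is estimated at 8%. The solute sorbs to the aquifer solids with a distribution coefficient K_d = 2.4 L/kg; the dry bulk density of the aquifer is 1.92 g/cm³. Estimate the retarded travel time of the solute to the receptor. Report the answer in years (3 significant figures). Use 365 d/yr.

Hydraulic gradient i = (156.07 − 155.28) / 872 = 0.79 / 872 = 9.060e-4
K = 6.06e-4 m/s × 86400 s/d = 52.36 m/d
q = Ki = 52.36 × 9.060e-4 = 0.04743 m/d
Seepage velocity v = q / n = 0.04743 / 0.08 = 0.5929 m/d
Retardation R = 1 + ρ_b·K_d/n = 1 + 1.92×2.4/0.08 = 58.60
Contaminant velocity v_c = v/R = 0.5929/58.60 = 0.01012 m/d
L = 1.61 km = 1610 m
t = L/v_c = 1610/0.01012 = 159100 d
   = 159100/365 = 436 yr

436 years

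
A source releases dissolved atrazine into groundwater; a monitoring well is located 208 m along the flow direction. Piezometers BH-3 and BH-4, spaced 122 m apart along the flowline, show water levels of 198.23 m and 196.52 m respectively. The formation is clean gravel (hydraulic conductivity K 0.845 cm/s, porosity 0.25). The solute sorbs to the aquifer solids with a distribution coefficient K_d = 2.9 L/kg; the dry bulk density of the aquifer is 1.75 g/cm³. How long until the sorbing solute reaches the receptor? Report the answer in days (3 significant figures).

Hydraulic gradient i = (198.23 − 196.52) / 122 = 1.71 / 122 = 0.01402
K = 0.845 cm/s × 864 = 730.1 m/d
Darcy flux q = K·i = 730.1 × 0.01402 = 10.23 m/d
Seepage velocity v = q / n = 10.23 / 0.25 = 40.93 m/d
Retardation R = 1 + ρ_b·K_d/n = 1 + 1.75×2.9/0.25 = 21.30
Contaminant velocity v_c = v/R = 40.93/21.30 = 1.922 m/d
t = L/v_c = 208/1.922 = 108.2 d

108 days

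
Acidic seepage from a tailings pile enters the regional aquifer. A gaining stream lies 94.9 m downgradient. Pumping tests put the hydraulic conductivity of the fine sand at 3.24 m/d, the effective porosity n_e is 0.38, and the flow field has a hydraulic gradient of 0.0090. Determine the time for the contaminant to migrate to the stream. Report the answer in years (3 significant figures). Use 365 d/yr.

Specific discharge q = 3.24 × 0.0090 = 0.02916 m/d
v_s = q/n_e = 0.02916/0.38 = 0.07674 m/d
t = L / v = 94.9 / 0.07674 = 1237 d
   = 1237 / 365 = 3.39 yr

3.39 years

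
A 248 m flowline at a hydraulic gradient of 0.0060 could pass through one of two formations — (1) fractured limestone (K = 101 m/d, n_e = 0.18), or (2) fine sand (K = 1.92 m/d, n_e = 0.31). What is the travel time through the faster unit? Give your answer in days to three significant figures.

Unit 1 (fractured limestone): v = 101×0.0060/0.18 = 3.367 m/d, t = 248/3.367 = 73.66 d
Unit 2 (fine sand): v = 1.92×0.0060/0.31 = 0.03716 m/d, t = 248/0.03716 = 6674 d
Faster unit: t = 73.7 d

73.7 days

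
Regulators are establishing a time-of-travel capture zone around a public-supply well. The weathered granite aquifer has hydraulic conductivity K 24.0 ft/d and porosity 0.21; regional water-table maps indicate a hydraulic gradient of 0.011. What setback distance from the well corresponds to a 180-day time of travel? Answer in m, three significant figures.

K = 24.0 ft/d × 0.3048 = 7.315 m/d
Darcy flux q = K·i = 7.315 × 0.011 = 0.08047 m/d
v_s = q/n_e = 0.08047/0.21 = 0.3832 m/d
L = v × T = 0.3832 × 180 = 68.97 m

69.0 m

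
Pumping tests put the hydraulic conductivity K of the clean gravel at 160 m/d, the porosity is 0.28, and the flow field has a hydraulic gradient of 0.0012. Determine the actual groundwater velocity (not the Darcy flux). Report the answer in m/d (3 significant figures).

Darcy flux q = K·i = 160 × 0.0012 = 0.1920 m/d
v_s = q/n_e = 0.1920/0.28 = 0.6857 m/d

0.686 m/d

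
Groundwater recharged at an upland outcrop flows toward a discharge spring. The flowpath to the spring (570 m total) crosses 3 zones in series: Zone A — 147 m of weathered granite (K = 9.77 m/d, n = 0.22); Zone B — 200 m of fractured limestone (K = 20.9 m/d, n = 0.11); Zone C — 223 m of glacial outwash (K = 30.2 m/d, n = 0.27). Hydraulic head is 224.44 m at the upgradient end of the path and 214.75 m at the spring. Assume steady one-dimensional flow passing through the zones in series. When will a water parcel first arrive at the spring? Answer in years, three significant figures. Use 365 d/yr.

Total head drop ΔH = 224.44 − 214.75 = 9.69 m
Continuity: the same q passes through each zone, so ΔH = q·Σ(L_j/K_j) — the zones act as resistances in series.
Σ(L/K) = 147/9.77 + 200/20.9 + 223/30.2 = 15.05 + 9.569 + 7.384 = 32.00 d
q = ΔH / Σ(L/K) = 9.69 / 32.00 = 0.3028 m/d (same in every zone)
Zone A: v = q/n = 0.3028/0.22 = 1.376 m/d → t_A = 147/1.376 = 106.8 d
Zone B: v = q/n = 0.3028/0.11 = 2.753 m/d → t_B = 200/2.753 = 72.65 d
Zone C: v = q/n = 0.3028/0.27 = 1.122 m/d → t_C = 223/1.122 = 198.8 d
Total t = 106.8 + 72.65 + 198.8 = 378.3 d
   = 378.3 / 365 = 1.04 yr

1.04 years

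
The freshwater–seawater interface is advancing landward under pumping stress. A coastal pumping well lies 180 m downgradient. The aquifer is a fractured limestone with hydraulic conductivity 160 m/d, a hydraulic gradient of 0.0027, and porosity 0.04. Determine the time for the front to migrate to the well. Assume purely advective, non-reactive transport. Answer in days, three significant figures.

16.7 days

Darcy flux q = K·i = 160 × 0.0027 = 0.4320 m/d
v_s = q/n_e = 0.4320/0.04 = 10.80 m/d
t = L / v = 180 / 10.80 = 16.67 d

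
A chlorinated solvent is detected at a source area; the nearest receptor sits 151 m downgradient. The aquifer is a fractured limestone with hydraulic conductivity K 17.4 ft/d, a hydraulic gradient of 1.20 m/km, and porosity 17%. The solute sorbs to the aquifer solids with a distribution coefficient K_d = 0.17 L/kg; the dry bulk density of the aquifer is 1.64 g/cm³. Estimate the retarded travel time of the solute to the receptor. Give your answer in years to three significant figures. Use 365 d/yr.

29.2 years

K = 17.4 ft/d × 0.3048 = 5.304 m/d
q = Ki = 5.304 × 0.0012 = 0.006364 m/d
v = Ki/n = 5.304·0.0012/0.17 = 0.03744 m/d
Retardation R = 1 + ρ_b·K_d/n = 1 + 1.64×0.17/0.17 = 2.640
Contaminant velocity v_c = v/R = 0.03744/2.640 = 0.01418 m/d
t = L/v_c = 151/0.01418 = 10650 d
   = 10650/365 = 29.2 yr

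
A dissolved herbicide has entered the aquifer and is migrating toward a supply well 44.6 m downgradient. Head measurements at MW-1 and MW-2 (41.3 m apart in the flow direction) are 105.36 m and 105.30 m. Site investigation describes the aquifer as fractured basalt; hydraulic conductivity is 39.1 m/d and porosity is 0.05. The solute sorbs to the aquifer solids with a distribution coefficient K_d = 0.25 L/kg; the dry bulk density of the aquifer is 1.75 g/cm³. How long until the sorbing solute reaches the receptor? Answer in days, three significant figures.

Hydraulic gradient i = (105.36 − 105.30) / 41.3 = 0.06 / 41.3 = 0.001453
q = Ki = 39.1 × 0.001453 = 0.05680 m/d
Seepage velocity v = q / n = 0.05680 / 0.05 = 1.136 m/d
Retardation R = 1 + ρ_b·K_d/n = 1 + 1.75×0.25/0.05 = 9.750
Contaminant velocity v_c = v/R = 1.136/9.750 = 0.1165 m/d
t = L/v_c = 44.6/0.1165 = 382.8 d

383 days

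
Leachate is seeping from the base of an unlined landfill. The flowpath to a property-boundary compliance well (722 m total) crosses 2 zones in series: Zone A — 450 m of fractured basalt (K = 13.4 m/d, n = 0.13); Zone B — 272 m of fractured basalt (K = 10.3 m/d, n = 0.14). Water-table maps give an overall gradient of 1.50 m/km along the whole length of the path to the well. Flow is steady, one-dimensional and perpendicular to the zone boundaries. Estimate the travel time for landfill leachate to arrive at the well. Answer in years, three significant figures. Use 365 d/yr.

14.7 years

For zones in series the flux q is common to all zones; the equivalent conductivity is the harmonic (thickness-weighted) mean, K_eq = L_total / Σ(L_j/K_j).
Σ(L/K) = 450/13.4 + 272/10.3 = 33.58 + 26.41 = 59.99 d
K_eq = L_total / Σ(L/K) = 722 / 59.99 = 12.04 m/d
q = K_eq · i = 12.04 × 0.0015 = 0.01805 m/d (same in every zone)
Zone A: v = q/n = 0.01805/0.13 = 0.1389 m/d → t_A = 450/0.1389 = 3240 d
Zone B: v = q/n = 0.01805/0.14 = 0.1290 m/d → t_B = 272/0.1290 = 2109 d
Total t = 3240 + 2109 = 5350 d
   = 5350 / 365 = 14.7 yr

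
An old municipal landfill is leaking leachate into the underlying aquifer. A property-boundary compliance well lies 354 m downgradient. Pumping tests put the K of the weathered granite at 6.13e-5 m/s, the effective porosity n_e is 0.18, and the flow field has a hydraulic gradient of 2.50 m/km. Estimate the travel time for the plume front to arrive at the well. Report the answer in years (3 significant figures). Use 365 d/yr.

13.2 years

K = 6.13e-5 m/s × 86400 s/d = 5.296 m/d
Specific discharge q = 5.296 × 0.0025 = 0.01324 m/d
v = Ki/n = 5.296·0.0025/0.18 = 0.07356 m/d
t = L / v = 354 / 0.07356 = 4812 d
   = 4812 / 365 = 13.2 yr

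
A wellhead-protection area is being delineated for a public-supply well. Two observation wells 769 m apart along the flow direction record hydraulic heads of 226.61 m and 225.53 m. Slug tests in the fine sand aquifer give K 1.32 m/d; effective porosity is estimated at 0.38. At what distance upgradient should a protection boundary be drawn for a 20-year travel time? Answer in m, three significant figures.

35.6 m

Hydraulic gradient i = (226.61 − 225.53) / 769 = 1.08 / 769 = 0.001404
Darcy flux q = K·i = 1.32 × 0.001404 = 0.001854 m/d
Seepage velocity v = q / n = 0.001854 / 0.38 = 0.004879 m/d
T = 20 yr × 365 = 7300 d
L = v × T = 0.004879 × 7300 = 35.61 m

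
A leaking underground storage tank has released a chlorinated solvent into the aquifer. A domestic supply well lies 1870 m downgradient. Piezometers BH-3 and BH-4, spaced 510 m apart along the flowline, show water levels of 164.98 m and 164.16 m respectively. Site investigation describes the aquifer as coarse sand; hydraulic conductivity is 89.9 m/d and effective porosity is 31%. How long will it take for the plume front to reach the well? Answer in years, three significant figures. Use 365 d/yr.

Hydraulic gradient i = (164.98 − 164.16) / 510 = 0.82 / 510 = 0.001608
Specific discharge q = 89.9 × 0.001608 = 0.1445 m/d
v = Ki/n = 89.9·0.001608/0.31 = 0.4663 m/d
t = L / v = 1870 / 0.4663 = 4011 d
   = 4011 / 365 = 11.0 yr

11.0 years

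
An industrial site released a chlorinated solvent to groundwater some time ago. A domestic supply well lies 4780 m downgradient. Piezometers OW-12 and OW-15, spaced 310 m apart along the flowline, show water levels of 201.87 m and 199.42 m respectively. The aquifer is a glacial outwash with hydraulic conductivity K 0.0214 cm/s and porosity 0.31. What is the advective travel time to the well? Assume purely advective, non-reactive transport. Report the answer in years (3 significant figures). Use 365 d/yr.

27.8 years

Hydraulic gradient i = (201.87 − 199.42) / 310 = 2.45 / 310 = 0.007903
K = 0.0214 cm/s × 864 = 18.49 m/d
q = Ki = 18.49 × 0.007903 = 0.1461 m/d
v_s = q/n_e = 0.1461/0.31 = 0.4714 m/d
t = L / v = 4780 / 0.4714 = 10140 d
   = 10140 / 365 = 27.8 yr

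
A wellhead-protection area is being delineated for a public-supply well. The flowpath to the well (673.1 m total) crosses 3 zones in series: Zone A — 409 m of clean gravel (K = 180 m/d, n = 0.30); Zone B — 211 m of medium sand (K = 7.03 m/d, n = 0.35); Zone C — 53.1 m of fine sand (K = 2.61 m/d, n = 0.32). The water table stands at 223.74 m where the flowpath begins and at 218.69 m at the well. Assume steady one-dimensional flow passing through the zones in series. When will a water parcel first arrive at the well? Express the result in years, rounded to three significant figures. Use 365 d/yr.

Total head drop ΔH = 223.74 − 218.69 = 5.05 m
Continuity: the same q passes through each zone, so ΔH = q·Σ(L_j/K_j) — the zones act as resistances in series.
Σ(L/K) = 409/180 + 211/7.03 + 53.1/2.61 = 2.272 + 30.01 + 20.34 = 52.63 d
q = ΔH / Σ(L/K) = 5.05 / 52.63 = 0.09595 m/d (same in every zone)
Zone A: v = q/n = 0.09595/0.30 = 0.3198 m/d → t_A = 409/0.3198 = 1279 d
Zone B: v = q/n = 0.09595/0.35 = 0.2741 m/d → t_B = 211/0.2741 = 769.7 d
Zone C: v = q/n = 0.09595/0.32 = 0.2998 m/d → t_C = 53.1/0.2998 = 177.1 d
Total t = 1279 + 769.7 + 177.1 = 2226 d
   = 2226 / 365 = 6.10 yr

6.10 years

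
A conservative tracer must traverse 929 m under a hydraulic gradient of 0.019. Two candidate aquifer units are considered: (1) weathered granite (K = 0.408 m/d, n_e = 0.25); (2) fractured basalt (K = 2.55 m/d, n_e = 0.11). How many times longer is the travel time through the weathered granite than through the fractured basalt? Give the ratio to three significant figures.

14.2

Unit 1 (weathered granite): v = 0.408×0.019/0.25 = 0.03101 m/d, t = 929/0.03101 = 29960 d
Unit 2 (fractured basalt): v = 2.55×0.019/0.11 = 0.4405 m/d, t = 929/0.4405 = 2109 d
t(weathered granite) / t(fractured basalt) = 29960/2109 = 14.2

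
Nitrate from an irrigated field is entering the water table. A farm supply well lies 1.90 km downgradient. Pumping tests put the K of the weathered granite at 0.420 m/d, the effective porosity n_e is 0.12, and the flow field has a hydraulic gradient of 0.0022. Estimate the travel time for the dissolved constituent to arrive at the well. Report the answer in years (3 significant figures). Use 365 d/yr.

Specific discharge q = 0.420 × 0.0022 = 9.240e-4 m/d
Average linear velocity = 9.240e-4 / 0.12 = 0.007700 m/d
L = 1.90 km = 1900 m
t = L / v = 1900 / 0.007700 = 246800 d
   = 246800 / 365 = 676 yr

676 years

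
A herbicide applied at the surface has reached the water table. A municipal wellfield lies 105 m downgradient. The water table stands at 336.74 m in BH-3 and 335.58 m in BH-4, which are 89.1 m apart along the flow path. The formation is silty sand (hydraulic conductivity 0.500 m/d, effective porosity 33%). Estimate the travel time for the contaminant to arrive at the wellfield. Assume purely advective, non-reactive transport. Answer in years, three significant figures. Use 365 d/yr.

Hydraulic gradient i = (336.74 − 335.58) / 89.1 = 1.16 / 89.1 = 0.01302
Specific discharge q = 0.500 × 0.01302 = 0.006510 m/d
v = Ki/n = 0.500·0.01302/0.33 = 0.01973 m/d
t = L / v = 105 / 0.01973 = 5323 d
   = 5323 / 365 = 14.6 yr

14.6 years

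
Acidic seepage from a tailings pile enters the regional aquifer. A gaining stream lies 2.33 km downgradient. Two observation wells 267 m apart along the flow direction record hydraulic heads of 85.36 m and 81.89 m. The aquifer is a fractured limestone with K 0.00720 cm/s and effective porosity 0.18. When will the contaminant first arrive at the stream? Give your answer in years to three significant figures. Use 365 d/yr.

14.2 years

Hydraulic gradient i = (85.36 − 81.89) / 267 = 3.47 / 267 = 0.01300
K = 0.00720 cm/s × 864 = 6.221 m/d
q = Ki = 6.221 × 0.01300 = 0.08085 m/d
Seepage velocity v = q / n = 0.08085 / 0.18 = 0.4492 m/d
L = 2.33 km = 2330 m
t = L / v = 2330 / 0.4492 = 5188 d
   = 5188 / 365 = 14.2 yr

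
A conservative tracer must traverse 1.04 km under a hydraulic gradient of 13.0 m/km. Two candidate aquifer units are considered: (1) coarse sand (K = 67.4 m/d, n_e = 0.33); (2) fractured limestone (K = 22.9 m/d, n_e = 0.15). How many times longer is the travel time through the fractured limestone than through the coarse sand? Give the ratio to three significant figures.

Unit 1 (coarse sand): v = 67.4×0.013/0.33 = 2.655 m/d, t = 1040/2.655 = 391.7 d
Unit 2 (fractured limestone): v = 22.9×0.013/0.15 = 1.985 m/d, t = 1040/1.985 = 524.0 d
t(fractured limestone) / t(coarse sand) = 524.0/391.7 = 1.34

1.34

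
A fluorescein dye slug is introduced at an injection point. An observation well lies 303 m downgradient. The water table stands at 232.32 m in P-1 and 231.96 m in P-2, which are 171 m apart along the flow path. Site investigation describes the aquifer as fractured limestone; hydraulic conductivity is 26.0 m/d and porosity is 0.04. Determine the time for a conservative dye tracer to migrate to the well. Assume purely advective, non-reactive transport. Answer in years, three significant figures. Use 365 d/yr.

0.607 years

Hydraulic gradient i = (232.32 − 231.96) / 171 = 0.36 / 171 = 0.002105
Specific discharge q = 26.0 × 0.002105 = 0.05474 m/d
v_s = q/n_e = 0.05474/0.04 = 1.368 m/d
t = L / v = 303 / 1.368 = 221.4 d
   = 221.4 / 365 = 0.607 yr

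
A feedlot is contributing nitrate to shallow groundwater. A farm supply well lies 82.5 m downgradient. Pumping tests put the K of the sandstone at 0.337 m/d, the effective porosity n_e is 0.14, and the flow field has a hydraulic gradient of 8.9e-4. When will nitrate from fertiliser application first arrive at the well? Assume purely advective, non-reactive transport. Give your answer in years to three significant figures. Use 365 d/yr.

106 years

q = Ki = 0.337 × 8.9e-4 = 2.999e-4 m/d
v = Ki/n = 0.337·8.9e-4/0.14 = 0.002142 m/d
t = L / v = 82.5 / 0.002142 = 38510 d
   = 38510 / 365 = 106 yr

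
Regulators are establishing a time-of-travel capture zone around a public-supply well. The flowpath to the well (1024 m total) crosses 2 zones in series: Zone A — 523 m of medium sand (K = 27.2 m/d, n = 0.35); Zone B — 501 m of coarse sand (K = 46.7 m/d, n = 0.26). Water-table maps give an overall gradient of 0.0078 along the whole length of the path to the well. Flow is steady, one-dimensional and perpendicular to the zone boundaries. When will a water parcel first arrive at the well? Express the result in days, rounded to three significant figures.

Continuity: the same q passes through each zone, so ΔH = q·Σ(L_j/K_j) — the zones act as resistances in series.
Σ(L/K) = 523/27.2 + 501/46.7 = 19.23 + 10.73 = 29.96 d
K_eq = L_total / Σ(L/K) = 1024 / 29.96 = 34.18 m/d
q = K_eq · i = 34.18 × 0.0078 = 0.2666 m/d (same in every zone)
Zone A: v = q/n = 0.2666/0.35 = 0.7618 m/d → t_A = 523/0.7618 = 686.5 d
Zone B: v = q/n = 0.2666/0.26 = 1.026 m/d → t_B = 501/1.026 = 488.5 d
Total t = 686.5 + 488.5 = 1175 d

1180 days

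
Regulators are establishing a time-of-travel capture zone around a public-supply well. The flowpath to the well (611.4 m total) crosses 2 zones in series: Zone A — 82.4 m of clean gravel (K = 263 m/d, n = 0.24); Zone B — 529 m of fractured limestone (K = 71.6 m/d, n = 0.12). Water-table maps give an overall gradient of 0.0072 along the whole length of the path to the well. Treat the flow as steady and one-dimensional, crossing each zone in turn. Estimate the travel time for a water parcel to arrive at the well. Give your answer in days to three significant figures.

Continuity: the same q passes through each zone, so ΔH = q·Σ(L_j/K_j) — the zones act as resistances in series.
Σ(L/K) = 82.4/263 + 529/71.6 = 0.3133 + 7.388 = 7.702 d
K_eq = L_total / Σ(L/K) = 611.4 / 7.702 = 79.39 m/d
q = K_eq · i = 79.39 × 0.0072 = 0.5716 m/d (same in every zone)
Zone A: v = q/n = 0.5716/0.24 = 2.382 m/d → t_A = 82.4/2.382 = 34.60 d
Zone B: v = q/n = 0.5716/0.12 = 4.763 m/d → t_B = 529/4.763 = 111.1 d
Total t = 34.60 + 111.1 = 145.7 d

146 days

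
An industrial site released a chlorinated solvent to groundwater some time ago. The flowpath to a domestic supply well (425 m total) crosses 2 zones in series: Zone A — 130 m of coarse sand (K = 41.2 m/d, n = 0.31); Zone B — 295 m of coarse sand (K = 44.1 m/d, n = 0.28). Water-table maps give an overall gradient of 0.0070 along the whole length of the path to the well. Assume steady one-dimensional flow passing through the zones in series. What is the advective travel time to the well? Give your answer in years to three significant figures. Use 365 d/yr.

1.11 years

Continuity: the same q passes through each zone, so ΔH = q·Σ(L_j/K_j) — the zones act as resistances in series.
Σ(L/K) = 130/41.2 + 295/44.1 = 3.155 + 6.689 = 9.845 d
K_eq = L_total / Σ(L/K) = 425 / 9.845 = 43.17 m/d
q = K_eq · i = 43.17 × 0.0070 = 0.3022 m/d (same in every zone)
Zone A: v = q/n = 0.3022/0.31 = 0.9748 m/d → t_A = 130/0.9748 = 133.4 d
Zone B: v = q/n = 0.3022/0.28 = 1.079 m/d → t_B = 295/1.079 = 273.3 d
Total t = 133.4 + 273.3 = 406.7 d
   = 406.7 / 365 = 1.11 yr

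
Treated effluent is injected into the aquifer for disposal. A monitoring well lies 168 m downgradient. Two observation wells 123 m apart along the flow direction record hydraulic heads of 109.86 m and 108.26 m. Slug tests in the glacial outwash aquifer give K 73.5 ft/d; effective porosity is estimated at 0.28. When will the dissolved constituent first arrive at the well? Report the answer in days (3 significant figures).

161 days

Hydraulic gradient i = (109.86 − 108.26) / 123 = 1.60 / 123 = 0.01301
K = 73.5 ft/d × 0.3048 = 22.40 m/d
q = Ki = 22.40 × 0.01301 = 0.2914 m/d
Seepage velocity v = q / n = 0.2914 / 0.28 = 1.041 m/d
t = L / v = 168 / 1.041 = 161.4 d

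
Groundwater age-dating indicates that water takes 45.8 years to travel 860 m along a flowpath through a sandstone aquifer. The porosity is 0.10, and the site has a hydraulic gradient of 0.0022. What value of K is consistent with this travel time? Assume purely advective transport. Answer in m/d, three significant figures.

t = 45.8 years = 16720 d
v = L / t = 860 / 16720 = 0.05144 m/d
K = v · n / i = 0.05144 × 0.10 / 0.0022 = 2.34 m/d

2.34 m/d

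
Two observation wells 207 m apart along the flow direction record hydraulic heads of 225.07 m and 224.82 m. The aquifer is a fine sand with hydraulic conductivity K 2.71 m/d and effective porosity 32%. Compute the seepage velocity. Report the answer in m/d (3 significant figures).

Hydraulic gradient i = (225.07 − 224.82) / 207 = 0.25 / 207 = 0.001208
Specific discharge q = 2.71 × 0.001208 = 0.003273 m/d
v_s = q/n_e = 0.003273/0.32 = 0.01023 m/d

0.0102 m/d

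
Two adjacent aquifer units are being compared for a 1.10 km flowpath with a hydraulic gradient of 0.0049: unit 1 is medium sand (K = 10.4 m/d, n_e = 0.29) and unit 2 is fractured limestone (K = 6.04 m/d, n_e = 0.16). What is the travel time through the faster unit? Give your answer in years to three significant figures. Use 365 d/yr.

16.3 years

Unit 1 (medium sand): v = 10.4×0.0049/0.29 = 0.1757 m/d, t = 1100/0.1757 = 6260 d
Unit 2 (fractured limestone): v = 6.04×0.0049/0.16 = 0.1850 m/d, t = 1100/0.1850 = 5947 d
Faster: 5947 d / 365 = 16.3 yr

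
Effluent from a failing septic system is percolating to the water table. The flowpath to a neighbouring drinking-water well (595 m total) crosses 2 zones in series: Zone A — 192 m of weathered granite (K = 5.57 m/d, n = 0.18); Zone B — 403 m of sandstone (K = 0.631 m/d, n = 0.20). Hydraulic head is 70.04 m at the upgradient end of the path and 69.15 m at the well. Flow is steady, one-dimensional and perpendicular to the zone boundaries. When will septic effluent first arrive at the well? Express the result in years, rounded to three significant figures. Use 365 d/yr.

Total head drop ΔH = 70.04 − 69.15 = 0.89 m
Steady 1-D flow in series ⇒ the Darcy flux q is identical in every zone and the zone head losses add (resistances L/K in series).
Σ(L/K) = 192/5.57 + 403/0.631 = 34.47 + 638.7 = 673.1 d
q = ΔH / Σ(L/K) = 0.89 / 673.1 = 0.001322 m/d (same in every zone)
Zone A: v = q/n = 0.001322/0.18 = 0.007345 m/d → t_A = 192/0.007345 = 26140 d
Zone B: v = q/n = 0.001322/0.20 = 0.006611 m/d → t_B = 403/0.006611 = 60960 d
Total t = 26140 + 60960 = 87100 d
   = 87100 / 365 = 239 yr

239 years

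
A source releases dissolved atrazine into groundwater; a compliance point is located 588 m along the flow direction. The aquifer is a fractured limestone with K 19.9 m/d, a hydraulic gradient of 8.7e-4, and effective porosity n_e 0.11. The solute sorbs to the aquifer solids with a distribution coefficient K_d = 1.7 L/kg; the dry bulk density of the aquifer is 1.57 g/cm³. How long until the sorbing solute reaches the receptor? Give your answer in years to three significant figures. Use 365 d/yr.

259 years

q = Ki = 19.9 × 8.7e-4 = 0.01731 m/d
v = Ki/n = 19.9·8.7e-4/0.11 = 0.1574 m/d
Retardation R = 1 + ρ_b·K_d/n = 1 + 1.57×1.7/0.11 = 25.26
Contaminant velocity v_c = v/R = 0.1574/25.26 = 0.006230 m/d
t = L/v_c = 588/0.006230 = 94380 d
   = 94380/365 = 259 yr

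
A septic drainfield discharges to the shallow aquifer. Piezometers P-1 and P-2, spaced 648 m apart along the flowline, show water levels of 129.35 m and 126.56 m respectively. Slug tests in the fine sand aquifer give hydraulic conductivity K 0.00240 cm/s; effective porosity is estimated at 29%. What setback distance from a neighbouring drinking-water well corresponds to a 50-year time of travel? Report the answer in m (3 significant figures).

Hydraulic gradient i = (129.35 − 126.56) / 648 = 2.79 / 648 = 0.004306
K = 0.00240 cm/s × 864 = 2.074 m/d
Specific discharge q = 2.074 × 0.004306 = 0.008928 m/d
Seepage velocity v = q / n = 0.008928 / 0.29 = 0.03079 m/d
T = 50 yr × 365 = 18250 d
L = v × T = 0.03079 × 18250 = 561.8 m

562 m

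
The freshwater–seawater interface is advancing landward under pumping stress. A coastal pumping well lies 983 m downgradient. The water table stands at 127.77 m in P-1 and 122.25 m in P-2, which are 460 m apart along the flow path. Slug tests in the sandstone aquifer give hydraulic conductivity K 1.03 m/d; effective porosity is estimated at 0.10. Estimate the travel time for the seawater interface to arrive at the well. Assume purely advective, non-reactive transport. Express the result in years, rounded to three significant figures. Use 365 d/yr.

21.8 years

Hydraulic gradient i = (127.77 − 122.25) / 460 = 5.52 / 460 = 0.01200
Darcy flux q = K·i = 1.03 × 0.01200 = 0.01236 m/d
v_s = q/n_e = 0.01236/0.10 = 0.1236 m/d
t = L / v = 983 / 0.1236 = 7953 d
   = 7953 / 365 = 21.8 yr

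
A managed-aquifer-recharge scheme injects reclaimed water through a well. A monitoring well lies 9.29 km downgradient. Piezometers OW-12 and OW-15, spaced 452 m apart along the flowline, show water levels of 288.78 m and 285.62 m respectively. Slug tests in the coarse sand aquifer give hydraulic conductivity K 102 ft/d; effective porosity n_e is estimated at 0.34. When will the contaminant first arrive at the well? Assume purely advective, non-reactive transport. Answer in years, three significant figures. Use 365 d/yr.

Hydraulic gradient i = (288.78 − 285.62) / 452 = 3.16 / 452 = 0.006991
K = 102 ft/d × 0.3048 = 31.09 m/d
Darcy flux q = K·i = 31.09 × 0.006991 = 0.2174 m/d
Average linear velocity = 0.2174 / 0.34 = 0.6393 m/d
L = 9.29 km = 9290 m
t = L / v = 9290 / 0.6393 = 14530 d
   = 14530 / 365 = 39.8 yr

39.8 years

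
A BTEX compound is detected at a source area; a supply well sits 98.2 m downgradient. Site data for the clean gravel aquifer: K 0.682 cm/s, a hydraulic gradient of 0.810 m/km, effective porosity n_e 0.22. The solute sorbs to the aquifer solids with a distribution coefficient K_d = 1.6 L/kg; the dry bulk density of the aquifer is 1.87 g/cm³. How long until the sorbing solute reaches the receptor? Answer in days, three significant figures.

661 days

K = 0.682 cm/s × 864 = 589.2 m/d
q = Ki = 589.2 × 8.1e-4 = 0.4773 m/d
Seepage velocity v = q / n = 0.4773 / 0.22 = 2.170 m/d
Retardation R = 1 + ρ_b·K_d/n = 1 + 1.87×1.6/0.22 = 14.60
Contaminant velocity v_c = v/R = 2.170/14.60 = 0.1486 m/d
t = L/v_c = 98.2/0.1486 = 660.9 d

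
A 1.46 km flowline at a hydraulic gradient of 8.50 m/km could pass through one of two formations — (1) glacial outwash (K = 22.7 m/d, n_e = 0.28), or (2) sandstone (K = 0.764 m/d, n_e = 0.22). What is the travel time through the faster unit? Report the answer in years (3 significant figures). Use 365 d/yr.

5.80 years

Unit 1 (glacial outwash): v = 22.7×0.0085/0.28 = 0.6891 m/d, t = 1460/0.6891 = 2119 d
Unit 2 (sandstone): v = 0.764×0.0085/0.22 = 0.02952 m/d, t = 1460/0.02952 = 49460 d
Faster: 2119 d / 365 = 5.80 yr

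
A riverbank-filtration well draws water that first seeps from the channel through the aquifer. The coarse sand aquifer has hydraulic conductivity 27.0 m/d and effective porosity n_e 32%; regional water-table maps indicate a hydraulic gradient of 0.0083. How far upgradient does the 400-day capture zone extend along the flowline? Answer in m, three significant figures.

q = Ki = 27.0 × 0.0083 = 0.2241 m/d
v_s = q/n_e = 0.2241/0.32 = 0.7003 m/d
L = v × T = 0.7003 × 400 = 280.1 m

280 m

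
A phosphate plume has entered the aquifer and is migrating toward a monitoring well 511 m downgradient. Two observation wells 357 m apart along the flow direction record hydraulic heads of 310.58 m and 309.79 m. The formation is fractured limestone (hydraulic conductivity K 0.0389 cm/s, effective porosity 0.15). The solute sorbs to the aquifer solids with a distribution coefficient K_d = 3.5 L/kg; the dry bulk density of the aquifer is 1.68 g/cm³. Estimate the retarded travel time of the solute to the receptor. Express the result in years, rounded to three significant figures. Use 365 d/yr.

114 years

Hydraulic gradient i = (310.58 − 309.79) / 357 = 0.79 / 357 = 0.002213
K = 0.0389 cm/s × 864 = 33.61 m/d
Specific discharge q = 33.61 × 0.002213 = 0.07437 m/d
v_s = q/n_e = 0.07437/0.15 = 0.4958 m/d
Retardation R = 1 + ρ_b·K_d/n = 1 + 1.68×3.5/0.15 = 40.20
Contaminant velocity v_c = v/R = 0.4958/40.20 = 0.01233 m/d
t = L/v_c = 511/0.01233 = 41430 d
   = 41430/365 = 114 yr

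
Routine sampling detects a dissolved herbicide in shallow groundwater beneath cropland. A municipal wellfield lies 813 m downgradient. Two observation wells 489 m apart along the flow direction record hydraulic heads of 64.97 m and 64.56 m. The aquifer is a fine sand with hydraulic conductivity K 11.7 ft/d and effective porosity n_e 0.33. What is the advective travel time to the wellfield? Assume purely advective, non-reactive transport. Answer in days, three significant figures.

89700 days

Hydraulic gradient i = (64.97 − 64.56) / 489 = 0.41 / 489 = 8.384e-4
K = 11.7 ft/d × 0.3048 = 3.566 m/d
Specific discharge q = 3.566 × 8.384e-4 = 0.002990 m/d
v_s = q/n_e = 0.002990/0.33 = 0.009061 m/d
t = L / v = 813 / 0.009061 = 89730 d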